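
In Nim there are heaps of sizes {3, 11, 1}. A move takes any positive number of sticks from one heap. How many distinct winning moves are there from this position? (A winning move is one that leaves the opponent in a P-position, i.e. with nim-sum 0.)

1

Nim-sum: 3 ^ 11 ^ 1 = 9.
The overall nim-sum is X = 9. A heap of size p has a winning move iff p XOR X < p (reduce it to p XOR X).
  3: 3 XOR 9 = 10 ≥ 3 — no move.
  11: 11 XOR 9 = 2 < 11 — winning move (to 2).
  1: 1 XOR 9 = 8 ≥ 1 — no move.
That gives 1 winning move.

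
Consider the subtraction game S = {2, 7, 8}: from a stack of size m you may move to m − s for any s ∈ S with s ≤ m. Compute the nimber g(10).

Compute g(0), g(1), … for moves {2, 7, 8}:
g(0) = mex{} = 0
g(1) = mex{} = 0
g(2) = mex{0} = 1
g(3) = mex{0} = 1
g(4) = mex{1} = 0
g(5) = mex{1} = 0
g(6) = mex{0} = 1
g(7) = mex{0} = 1
g(8) = mex{0,1} = 2
g(9) = mex{0,1} = 2
g(10) = mex{1,2} = 0
So g(10) = 0.

0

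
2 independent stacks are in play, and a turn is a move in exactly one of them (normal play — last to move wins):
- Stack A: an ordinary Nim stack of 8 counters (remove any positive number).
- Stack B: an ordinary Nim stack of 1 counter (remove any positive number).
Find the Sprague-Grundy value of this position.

9

Stack A is a plain Nim stack of size 8, so its Grundy value is 8.
Stack B is a plain Nim stack of size 1, so its Grundy value is 1.
The value of a disjunctive sum is the nim-sum of the parts.
Combined value = 8 ⊕ 1 = 9.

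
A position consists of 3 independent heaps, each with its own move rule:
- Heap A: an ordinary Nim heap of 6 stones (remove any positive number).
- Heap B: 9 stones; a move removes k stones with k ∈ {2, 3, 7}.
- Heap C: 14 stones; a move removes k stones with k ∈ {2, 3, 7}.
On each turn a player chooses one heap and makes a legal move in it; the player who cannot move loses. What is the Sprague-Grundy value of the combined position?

6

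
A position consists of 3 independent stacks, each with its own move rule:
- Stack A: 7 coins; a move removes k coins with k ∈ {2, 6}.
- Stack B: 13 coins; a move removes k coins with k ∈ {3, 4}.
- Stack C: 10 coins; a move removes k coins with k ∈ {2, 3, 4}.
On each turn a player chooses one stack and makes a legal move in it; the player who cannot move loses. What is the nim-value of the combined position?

For stack A, compute g(0), g(1), … with moves {2, 6}:
g(0) = mex{} = 0
g(1) = mex{} = 0
g(2) = mex{0} = 1
g(3) = mex{0} = 1
g(4) = mex{1} = 0
g(5) = mex{1} = 0
g(6) = mex{0} = 1
g(7) = mex{0} = 1
So g(7) = 1.
Grundy values for stack B (subtraction set {3, 4}):
g(0) = mex{} = 0
g(1) = mex{} = 0
g(2) = mex{} = 0
g(3) = mex{0} = 1
g(4) = mex{0} = 1
g(5) = mex{0} = 1
g(6) = mex{0,1} = 2
g(7) = mex{1} = 0
g(8) = mex{1} = 0
g(9) = mex{1,2} = 0
g(10) = mex{0,2} = 1
g(11) = mex{0} = 1
g(12) = mex{0} = 1
g(13) = mex{0,1} = 2
So g(13) = 2.
For stack C, compute g(0), g(1), … with moves {2, 3, 4}:
g(0) = mex{} = 0
g(1) = mex{} = 0
g(2) = mex{0} = 1
g(3) = mex{0} = 1
g(4) = mex{0,1} = 2
g(5) = mex{0,1} = 2
g(6) = mex{1,2} = 0
g(7) = mex{1,2} = 0
g(8) = mex{0,2} = 1
g(9) = mex{0,2} = 1
g(10) = mex{0,1} = 2
So g(10) = 2.
By the Sprague-Grundy theorem, the Grundy value of a sum of independent games is the XOR of the component values.
Combined value = 1 XOR 2 XOR 2 = 1.

1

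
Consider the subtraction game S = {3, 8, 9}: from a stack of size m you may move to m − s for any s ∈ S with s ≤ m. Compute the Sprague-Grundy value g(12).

0

Compute g(0), g(1), … for moves {3, 8, 9}:
g(0) = mex{} = 0
g(1) = mex{} = 0
g(2) = mex{} = 0
g(3) = mex{0} = 1
g(4) = mex{0} = 1
g(5) = mex{0} = 1
g(6) = mex{1} = 0
g(7) = mex{1} = 0
g(8) = mex{0,1} = 2
g(9) = mex{0} = 1
g(10) = mex{0} = 1
g(11) = mex{0,1,2} = 3
g(12) = mex{1} = 0
So g(12) = 0.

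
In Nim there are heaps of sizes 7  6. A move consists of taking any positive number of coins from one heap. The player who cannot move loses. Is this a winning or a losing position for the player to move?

Compute the nim-sum pairwise:
7 ^ 6 = 1
The nim-sum is 1 ≠ 0, so this is an N-position: the player to move can win.

Winning position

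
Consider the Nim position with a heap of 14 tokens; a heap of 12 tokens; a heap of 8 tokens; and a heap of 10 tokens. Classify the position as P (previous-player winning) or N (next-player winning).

P-position

Bitwise XOR of the heap sizes:
  1110  (14)
  1100  (12)
  1000  (8)
  1010  (10)
  ----
  0000  (0)
The nim-sum is 0, so this is a P-position: the player to move is in a losing position under optimal play.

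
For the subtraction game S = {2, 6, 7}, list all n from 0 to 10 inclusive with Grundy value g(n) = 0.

0, 1, 4, 5, 9

Build the Grundy sequence with g(k) = mex{g(k−s) : s ∈ {2, 6, 7}, s ≤ k}:
k:     0  1  2  3  4  5  6  7  8  9 10
g(k):  0  0  1  1  0  0  1  1  2  0  3
The P-positions (g = 0) in 0..10 are 0, 1, 4, 5, 9.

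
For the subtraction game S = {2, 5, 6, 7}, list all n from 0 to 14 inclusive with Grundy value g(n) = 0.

0, 1, 4, 12, 13

Compute g(0), g(1), … for moves {2, 5, 6, 7}:
k:     0  1  2  3  4  5  6  7  8  9 10 11 12 13 14
g(k):  0  0  1  1  0  2  1  3  2  2  3  3  0  0  1
The P-positions (g = 0) in 0..14 are 0, 1, 4, 12, 13.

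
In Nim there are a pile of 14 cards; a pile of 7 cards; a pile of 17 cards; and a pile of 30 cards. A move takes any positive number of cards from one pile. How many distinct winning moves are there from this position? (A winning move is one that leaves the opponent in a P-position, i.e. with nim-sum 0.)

Compute the nim-sum pairwise:
14 XOR 7 = 9
9 XOR 17 = 24
24 XOR 30 = 6
The overall nim-sum is X = 6. A pile of size p has a winning move iff p XOR X < p (reduce it to p XOR X).
  14: 14 XOR 6 = 8 < 14 — winning move (to 8).
  7: 7 XOR 6 = 1 < 7 — winning move (to 1).
  17: 17 XOR 6 = 23 ≥ 17 — no move.
  30: 30 XOR 6 = 24 < 30 — winning move (to 24).
That gives 3 winning moves.

3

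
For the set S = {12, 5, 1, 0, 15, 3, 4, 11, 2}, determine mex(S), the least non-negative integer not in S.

6

The values 0, 1, 2, 3, 4, 5 are all present; 6 is the first non-negative integer missing from the set.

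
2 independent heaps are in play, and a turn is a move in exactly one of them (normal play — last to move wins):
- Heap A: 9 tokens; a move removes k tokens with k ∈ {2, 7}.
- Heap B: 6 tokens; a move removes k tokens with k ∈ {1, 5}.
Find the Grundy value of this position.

0

For heap A, compute g(0), g(1), … with moves {2, 7}:
g(0) = mex{} = 0
g(1) = mex{} = 0
g(2) = mex{0} = 1
g(3) = mex{0} = 1
g(4) = mex{1} = 0
g(5) = mex{1} = 0
g(6) = mex{0} = 1
g(7) = mex{0} = 1
g(8) = mex{0,1} = 2
g(9) = mex{1} = 0
So g(9) = 0.
Grundy values for heap B (subtraction set {1, 5}):
g(0) = mex{} = 0
g(1) = mex{0} = 1
g(2) = mex{1} = 0
g(3) = mex{0} = 1
g(4) = mex{1} = 0
g(5) = mex{0} = 1
g(6) = mex{1} = 0
So g(6) = 0.
By the Sprague-Grundy theorem, the Grundy value of a sum of independent games is the XOR of the component values.
Combined value = 0 XOR 0 = 0.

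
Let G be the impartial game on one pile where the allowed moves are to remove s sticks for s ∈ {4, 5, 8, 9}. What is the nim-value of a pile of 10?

2

Build the Grundy sequence with g(k) = mex{g(k−s) : s ∈ {4, 5, 8, 9}, s ≤ k}:
k:     0  1  2  3  4  5  6  7  8  9 10
g(k):  0  0  0  0  1  1  1  1  2  2  2
So g(10) = 2.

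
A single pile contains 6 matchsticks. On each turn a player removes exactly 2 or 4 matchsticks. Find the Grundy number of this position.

0

Build the Grundy sequence with g(k) = mex{g(k−s) : s ∈ {2, 4}, s ≤ k}:
g(0) = mex{} = 0
g(1) = mex{} = 0
g(2) = mex{0} = 1
g(3) = mex{0} = 1
g(4) = mex{0,1} = 2
g(5) = mex{0,1} = 2
g(6) = mex{1,2} = 0
So g(6) = 0.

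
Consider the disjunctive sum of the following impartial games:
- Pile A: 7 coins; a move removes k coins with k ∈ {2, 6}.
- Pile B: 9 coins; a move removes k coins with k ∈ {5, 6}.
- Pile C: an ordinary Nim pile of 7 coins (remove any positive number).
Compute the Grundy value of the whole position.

Grundy values for pile A (subtraction set {2, 6}):
g(0) = mex{} = 0
g(1) = mex{} = 0
g(2) = mex{0} = 1
g(3) = mex{0} = 1
g(4) = mex{1} = 0
g(5) = mex{1} = 0
g(6) = mex{0} = 1
g(7) = mex{0} = 1
So g(7) = 1.
Grundy values for pile B (subtraction set {5, 6}):
g(0) = mex{} = 0
g(1) = mex{} = 0
g(2) = mex{} = 0
g(3) = mex{} = 0
g(4) = mex{} = 0
g(5) = mex{0} = 1
g(6) = mex{0} = 1
g(7) = mex{0} = 1
g(8) = mex{0} = 1
g(9) = mex{0} = 1
So g(9) = 1.
Pile C is a plain Nim pile of size 7, so its Grundy value is 7.
The value of a disjunctive sum is the nim-sum of the parts.
Combined value = 1 ⊕ 1 ⊕ 7 = 7.

7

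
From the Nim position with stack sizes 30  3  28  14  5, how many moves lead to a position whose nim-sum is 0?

3

Nim-sum: 30 ⊕ 3 ⊕ 28 ⊕ 14 ⊕ 5 = 10.
The overall nim-sum is X = 10. A stack of size p has a winning move iff p XOR X < p (reduce it to p XOR X).
  30: 30 XOR 10 = 20 < 30 — winning move (to 20).
  3: 3 XOR 10 = 9 ≥ 3 — no move.
  28: 28 XOR 10 = 22 < 28 — winning move (to 22).
  14: 14 XOR 10 = 4 < 14 — winning move (to 4).
  5: 5 XOR 10 = 15 ≥ 5 — no move.
That gives 3 winning moves.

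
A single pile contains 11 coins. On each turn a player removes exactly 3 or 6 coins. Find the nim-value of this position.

0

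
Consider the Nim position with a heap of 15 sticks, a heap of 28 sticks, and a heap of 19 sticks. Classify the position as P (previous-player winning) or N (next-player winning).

Write each in binary and XOR column by column:
  01111  (15)
  11100  (28)
  10011  (19)
  -----
  00000  (0)
The nim-sum is 0, so this is a P-position: the player to move is in a losing position under optimal play.

P-position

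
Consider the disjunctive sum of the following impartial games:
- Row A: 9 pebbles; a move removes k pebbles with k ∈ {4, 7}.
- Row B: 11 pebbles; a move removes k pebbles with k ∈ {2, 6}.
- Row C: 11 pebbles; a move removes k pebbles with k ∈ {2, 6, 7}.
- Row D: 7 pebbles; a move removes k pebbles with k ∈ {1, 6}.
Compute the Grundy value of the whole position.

Build the Grundy sequence for row A with g(k) = mex{g(k−s) : s ∈ {4, 7}, s ≤ k}:
g(0) = mex{} = 0
g(1) = mex{} = 0
g(2) = mex{} = 0
g(3) = mex{} = 0
g(4) = mex{0} = 1
g(5) = mex{0} = 1
g(6) = mex{0} = 1
g(7) = mex{0} = 1
g(8) = mex{0,1} = 2
g(9) = mex{0,1} = 2
So g(9) = 2.
Grundy values for row B (subtraction set {2, 6}):
g(0) = mex{} = 0
g(1) = mex{} = 0
g(2) = mex{0} = 1
g(3) = mex{0} = 1
g(4) = mex{1} = 0
g(5) = mex{1} = 0
g(6) = mex{0} = 1
g(7) = mex{0} = 1
g(8) = mex{1} = 0
g(9) = mex{1} = 0
g(10) = mex{0} = 1
g(11) = mex{0} = 1
So g(11) = 1.
Build the Grundy sequence for row C with g(k) = mex{g(k−s) : s ∈ {2, 6, 7}, s ≤ k}:
k:     0  1  2  3  4  5  6  7  8  9 10 11
g(k):  0  0  1  1  0  0  1  1  2  0  3  1
So g(11) = 1.
For row D, compute g(0), g(1), … with moves {1, 6}:
g(0) = mex{} = 0
g(1) = mex{0} = 1
g(2) = mex{1} = 0
g(3) = mex{0} = 1
g(4) = mex{1} = 0
g(5) = mex{0} = 1
g(6) = mex{0,1} = 2
g(7) = mex{1,2} = 0
So g(7) = 0.
By the Sprague-Grundy theorem, the Grundy value of a sum of independent games is the XOR of the component values.
Combined value = 2 ⊕ 1 ⊕ 1 ⊕ 0 = 2.

2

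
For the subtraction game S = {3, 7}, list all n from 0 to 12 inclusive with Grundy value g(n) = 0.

0, 1, 2, 6, 10, 11, 12

Build the Grundy sequence with g(k) = mex{g(k−s) : s ∈ {3, 7}, s ≤ k}:
k:     0  1  2  3  4  5  6  7  8  9 10 11 12
g(k):  0  0  0  1  1  1  0  2  2  1  0  0  0
The P-positions (g = 0) in 0..12 are 0, 1, 2, 6, 10, 11, 12.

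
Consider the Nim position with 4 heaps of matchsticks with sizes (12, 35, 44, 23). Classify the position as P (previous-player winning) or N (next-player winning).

N-position

Nim-sum: 12 XOR 35 XOR 44 XOR 23 = 20.
The nim-sum is 20 ≠ 0, so this is an N-position: the player to move can win.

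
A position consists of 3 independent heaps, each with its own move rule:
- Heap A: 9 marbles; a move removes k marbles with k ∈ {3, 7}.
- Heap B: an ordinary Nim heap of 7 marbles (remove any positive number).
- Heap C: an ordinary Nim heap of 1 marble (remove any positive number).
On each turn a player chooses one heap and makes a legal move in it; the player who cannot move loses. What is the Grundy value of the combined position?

For heap A, compute g(0), g(1), … with moves {3, 7}:
g(0) = mex{} = 0
g(1) = mex{} = 0
g(2) = mex{} = 0
g(3) = mex{0} = 1
g(4) = mex{0} = 1
g(5) = mex{0} = 1
g(6) = mex{1} = 0
g(7) = mex{0,1} = 2
g(8) = mex{0,1} = 2
g(9) = mex{0} = 1
So g(9) = 1.
Heap B is a plain Nim heap of size 7, so its Grundy value is 7.
Heap C is a plain Nim heap of size 1, so its Grundy value is 1.
By the Sprague-Grundy theorem, the Grundy value of a sum of independent games is the XOR of the component values.
Combined value = 1 ⊕ 7 ⊕ 1 = 7.

7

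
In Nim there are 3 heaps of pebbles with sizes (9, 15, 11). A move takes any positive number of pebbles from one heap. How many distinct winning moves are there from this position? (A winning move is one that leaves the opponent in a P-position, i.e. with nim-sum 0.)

3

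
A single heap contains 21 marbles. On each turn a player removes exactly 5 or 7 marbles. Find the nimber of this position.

1

Compute g(0), g(1), … for moves {5, 7}:
k:     0  1  2  3  4  5  6  7  8  9 10 11 12 13 14 15 16 17 18 19 20 21
g(k):  0  0  0  0  0  1  1  1  1  1  2  2  0  0  0  0  0  1  1  1  1  1
So g(21) = 1.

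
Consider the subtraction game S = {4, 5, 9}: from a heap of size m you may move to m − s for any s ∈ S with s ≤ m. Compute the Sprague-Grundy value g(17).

Build the Grundy sequence with g(k) = mex{g(k−s) : s ∈ {4, 5, 9}, s ≤ k}:
k:     0  1  2  3  4  5  6  7  8  9 10 11 12 13 14 15 16 17
g(k):  0  0  0  0  1  1  1  1  2  2  2  2  3  0  0  0  0  1
So g(17) = 1.

1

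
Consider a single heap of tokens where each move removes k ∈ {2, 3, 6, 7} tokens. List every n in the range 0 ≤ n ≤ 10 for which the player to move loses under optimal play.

0, 1, 5, 9, 10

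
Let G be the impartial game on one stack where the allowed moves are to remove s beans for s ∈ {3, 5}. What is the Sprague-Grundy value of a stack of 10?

Grundy values for subtraction set {3, 5}:
g(0) = mex{} = 0
g(1) = mex{} = 0
g(2) = mex{} = 0
g(3) = mex{0} = 1
g(4) = mex{0} = 1
g(5) = mex{0} = 1
g(6) = mex{0,1} = 2
g(7) = mex{0,1} = 2
g(8) = mex{1} = 0
g(9) = mex{1,2} = 0
g(10) = mex{1,2} = 0
So g(10) = 0.

0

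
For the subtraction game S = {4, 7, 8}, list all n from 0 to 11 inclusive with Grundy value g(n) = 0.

Grundy values for subtraction set {4, 7, 8}:
k:     0  1  2  3  4  5  6  7  8  9 10 11
g(k):  0  0  0  0  1  1  1  1  2  2  2  2
The P-positions (g = 0) in 0..11 are 0, 1, 2, 3.

0, 1, 2, 3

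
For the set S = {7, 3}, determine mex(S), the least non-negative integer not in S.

0

0 is not in the set, so the mex is 0.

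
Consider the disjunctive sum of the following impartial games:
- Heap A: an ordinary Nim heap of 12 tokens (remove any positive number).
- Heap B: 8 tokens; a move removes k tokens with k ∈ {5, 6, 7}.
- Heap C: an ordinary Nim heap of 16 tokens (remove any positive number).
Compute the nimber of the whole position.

Heap A is a plain Nim heap of size 12, so its Grundy value is 12.
Grundy values for heap B (subtraction set {5, 6, 7}):
k:     0  1  2  3  4  5  6  7  8
g(k):  0  0  0  0  0  1  1  1  1
So g(8) = 1.
Heap C is a plain Nim heap of size 16, so its Grundy value is 16.
The value of a disjunctive sum is the nim-sum of the parts.
Combined value = 12 XOR 1 XOR 16 = 29.

29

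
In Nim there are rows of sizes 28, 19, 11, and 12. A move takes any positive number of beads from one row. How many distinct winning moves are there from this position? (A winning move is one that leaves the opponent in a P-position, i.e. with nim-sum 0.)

3

Nim-sum: 28 XOR 19 XOR 11 XOR 12 = 8.
The overall nim-sum is X = 8. A row of size p has a winning move iff p XOR X < p (reduce it to p XOR X).
  28: 28 XOR 8 = 20 < 28 — winning move (to 20).
  19: 19 XOR 8 = 27 ≥ 19 — no move.
  11: 11 XOR 8 = 3 < 11 — winning move (to 3).
  12: 12 XOR 8 = 4 < 12 — winning move (to 4).
That gives 3 winning moves.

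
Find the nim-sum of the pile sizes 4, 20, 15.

31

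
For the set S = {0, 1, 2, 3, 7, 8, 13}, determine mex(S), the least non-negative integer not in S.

4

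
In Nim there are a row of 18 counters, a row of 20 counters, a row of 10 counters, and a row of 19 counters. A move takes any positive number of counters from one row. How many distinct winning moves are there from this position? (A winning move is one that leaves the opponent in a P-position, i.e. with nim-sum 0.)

3

Compute the nim-sum pairwise:
18 ⊕ 20 = 6
6 ⊕ 10 = 12
12 ⊕ 19 = 31
The overall nim-sum is X = 31. A row of size p has a winning move iff p XOR X < p (reduce it to p XOR X).
  18: 18 XOR 31 = 13 < 18 — winning move (to 13).
  20: 20 XOR 31 = 11 < 20 — winning move (to 11).
  10: 10 XOR 31 = 21 ≥ 10 — no move.
  19: 19 XOR 31 = 12 < 19 — winning move (to 12).
That gives 3 winning moves.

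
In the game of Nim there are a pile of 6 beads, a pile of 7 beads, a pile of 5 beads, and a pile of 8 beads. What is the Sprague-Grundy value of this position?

Nim-sum: 6 XOR 7 XOR 5 XOR 8 = 12.

12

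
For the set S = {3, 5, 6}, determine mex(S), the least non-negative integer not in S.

0

0 is not in the set, so the mex is 0.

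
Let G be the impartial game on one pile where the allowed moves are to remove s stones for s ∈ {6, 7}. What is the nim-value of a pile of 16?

0

Build the Grundy sequence with g(k) = mex{g(k−s) : s ∈ {6, 7}, s ≤ k}:
k:     0  1  2  3  4  5  6  7  8  9 10 11 12 13 14 15 16
g(k):  0  0  0  0  0  0  1  1  1  1  1  1  2  0  0  0  0
So g(16) = 0.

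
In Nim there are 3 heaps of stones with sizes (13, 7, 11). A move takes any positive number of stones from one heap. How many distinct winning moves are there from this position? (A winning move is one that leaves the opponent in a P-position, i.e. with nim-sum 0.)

3

In binary:
  1101  (13)
  0111  (7)
  1011  (11)
  ----
  0001  (1)
The overall nim-sum is X = 1. A heap of size p has a winning move iff p XOR X < p (reduce it to p XOR X).
  13: 13 XOR 1 = 12 < 13 — winning move (to 12).
  7: 7 XOR 1 = 6 < 7 — winning move (to 6).
  11: 11 XOR 1 = 10 < 11 — winning move (to 10).
That gives 3 winning moves.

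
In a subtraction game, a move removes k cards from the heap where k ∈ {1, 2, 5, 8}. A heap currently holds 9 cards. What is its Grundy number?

0

Build the Grundy sequence with g(k) = mex{g(k−s) : s ∈ {1, 2, 5, 8}, s ≤ k}:
g(0) = mex{} = 0
g(1) = mex{0} = 1
g(2) = mex{0,1} = 2
g(3) = mex{1,2} = 0
g(4) = mex{0,2} = 1
g(5) = mex{0,1} = 2
g(6) = mex{1,2} = 0
g(7) = mex{0,2} = 1
g(8) = mex{0,1} = 2
g(9) = mex{1,2} = 0
So g(9) = 0.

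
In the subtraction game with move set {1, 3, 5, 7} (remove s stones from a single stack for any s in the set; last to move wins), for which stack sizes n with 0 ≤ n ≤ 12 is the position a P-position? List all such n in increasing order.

0, 2, 4, 6, 8, 10, 12

Compute g(0), g(1), … for moves {1, 3, 5, 7}:
k:     0  1  2  3  4  5  6  7  8  9 10 11 12
g(k):  0  1  0  1  0  1  0  1  0  1  0  1  0
The P-positions (g = 0) in 0..12 are 0, 2, 4, 6, 8, 10, 12.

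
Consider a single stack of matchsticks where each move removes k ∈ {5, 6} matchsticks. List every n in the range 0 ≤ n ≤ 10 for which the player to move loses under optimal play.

0, 1, 2, 3, 4

Build the Grundy sequence with g(k) = mex{g(k−s) : s ∈ {5, 6}, s ≤ k}:
g(0) = mex{} = 0
g(1) = mex{} = 0
g(2) = mex{} = 0
g(3) = mex{} = 0
g(4) = mex{} = 0
g(5) = mex{0} = 1
g(6) = mex{0} = 1
g(7) = mex{0} = 1
g(8) = mex{0} = 1
g(9) = mex{0} = 1
g(10) = mex{0,1} = 2
The P-positions (g = 0) in 0..10 are 0, 1, 2, 3, 4.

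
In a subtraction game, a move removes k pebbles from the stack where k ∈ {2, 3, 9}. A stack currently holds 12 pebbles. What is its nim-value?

0

Compute g(0), g(1), … for moves {2, 3, 9}:
k:     0  1  2  3  4  5  6  7  8  9 10 11 12
g(k):  0  0  1  1  2  0  0  1  1  2  2  0  0
So g(12) = 0.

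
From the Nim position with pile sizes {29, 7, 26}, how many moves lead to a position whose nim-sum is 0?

Write each in binary and XOR column by column:
  11101  (29)
  00111  (7)
  11010  (26)
  -----
  00000  (0)
The nim-sum is already 0, so every move leaves a nonzero nim-sum — there are no winning moves.

0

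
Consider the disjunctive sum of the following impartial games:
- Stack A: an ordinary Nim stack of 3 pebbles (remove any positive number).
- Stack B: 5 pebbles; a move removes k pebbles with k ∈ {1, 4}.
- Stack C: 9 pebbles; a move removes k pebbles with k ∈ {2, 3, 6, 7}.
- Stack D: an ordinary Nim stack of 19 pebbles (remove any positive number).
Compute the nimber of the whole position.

16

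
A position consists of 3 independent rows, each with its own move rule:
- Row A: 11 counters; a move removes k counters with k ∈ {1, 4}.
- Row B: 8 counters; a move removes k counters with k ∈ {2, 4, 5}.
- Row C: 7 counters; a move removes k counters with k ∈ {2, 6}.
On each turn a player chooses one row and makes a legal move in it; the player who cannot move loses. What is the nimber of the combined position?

0

For row A, compute g(0), g(1), … with moves {1, 4}:
g(0) = mex{} = 0
g(1) = mex{0} = 1
g(2) = mex{1} = 0
g(3) = mex{0} = 1
g(4) = mex{0,1} = 2
g(5) = mex{1,2} = 0
g(6) = mex{0} = 1
g(7) = mex{1} = 0
g(8) = mex{0,2} = 1
g(9) = mex{0,1} = 2
g(10) = mex{1,2} = 0
g(11) = mex{0} = 1
So g(11) = 1.
Build the Grundy sequence for row B with g(k) = mex{g(k−s) : s ∈ {2, 4, 5}, s ≤ k}:
k:     0  1  2  3  4  5  6  7  8
g(k):  0  0  1  1  2  2  3  0  0
So g(8) = 0.
For row C, compute g(0), g(1), … with moves {2, 6}:
k:     0  1  2  3  4  5  6  7
g(k):  0  0  1  1  0  0  1  1
So g(7) = 1.
The value of a disjunctive sum is the nim-sum of the parts.
Combined value = 1 ⊕ 0 ⊕ 1 = 0.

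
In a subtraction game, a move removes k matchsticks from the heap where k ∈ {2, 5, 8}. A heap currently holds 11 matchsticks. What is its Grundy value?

0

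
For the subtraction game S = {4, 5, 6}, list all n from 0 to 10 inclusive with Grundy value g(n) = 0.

Build the Grundy sequence with g(k) = mex{g(k−s) : s ∈ {4, 5, 6}, s ≤ k}:
k:     0  1  2  3  4  5  6  7  8  9 10
g(k):  0  0  0  0  1  1  1  1  2  2  0
The P-positions (g = 0) in 0..10 are 0, 1, 2, 3, 10.

0, 1, 2, 3, 10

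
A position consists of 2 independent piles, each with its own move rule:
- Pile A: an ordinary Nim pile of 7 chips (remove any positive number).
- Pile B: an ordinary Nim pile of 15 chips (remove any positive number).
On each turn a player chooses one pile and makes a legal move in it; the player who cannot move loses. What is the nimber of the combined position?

8

Pile A is a plain Nim pile of size 7, so its Grundy value is 7.
Pile B is a plain Nim pile of size 15, so its Grundy value is 15.
The value of a disjunctive sum is the nim-sum of the parts.
Combined value = 7 ⊕ 15 = 8.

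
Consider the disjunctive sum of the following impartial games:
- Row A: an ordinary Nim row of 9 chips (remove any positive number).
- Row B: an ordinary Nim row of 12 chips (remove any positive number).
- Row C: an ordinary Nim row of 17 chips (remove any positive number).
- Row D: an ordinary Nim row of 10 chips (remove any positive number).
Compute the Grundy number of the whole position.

30

Row A is a plain Nim row of size 9, so its Grundy value is 9.
Row B is a plain Nim row of size 12, so its Grundy value is 12.
Row C is a plain Nim row of size 17, so its Grundy value is 17.
Row D is a plain Nim row of size 10, so its Grundy value is 10.
By the Sprague-Grundy theorem, the Grundy value of a sum of independent games is the XOR of the component values.
Combined value = 9 XOR 12 XOR 17 XOR 10 = 30.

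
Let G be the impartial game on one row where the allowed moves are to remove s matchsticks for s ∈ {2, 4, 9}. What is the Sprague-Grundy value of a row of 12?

Compute g(0), g(1), … for moves {2, 4, 9}:
k:     0  1  2  3  4  5  6  7  8  9 10 11 12
g(k):  0  0  1  1  2  2  0  0  1  1  2  2  0
So g(12) = 0.

0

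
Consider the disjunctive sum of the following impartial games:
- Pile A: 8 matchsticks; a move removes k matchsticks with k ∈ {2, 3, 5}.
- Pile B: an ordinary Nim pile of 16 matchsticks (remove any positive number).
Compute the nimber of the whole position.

16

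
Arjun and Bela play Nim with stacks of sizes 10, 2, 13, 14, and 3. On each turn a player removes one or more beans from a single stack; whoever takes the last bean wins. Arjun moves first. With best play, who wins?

Arjun wins

In binary:
  1010  (10)
  0010  (2)
  1101  (13)
  1110  (14)
  0011  (3)
  ----
  1000  (8)
The nim-sum is 8 ≠ 0, so this is an N-position: the player to move can win; Arjun has a winning move.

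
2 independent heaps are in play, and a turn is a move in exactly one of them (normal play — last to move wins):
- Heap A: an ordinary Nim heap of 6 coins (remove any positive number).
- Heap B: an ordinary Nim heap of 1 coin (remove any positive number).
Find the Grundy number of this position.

7

Heap A is a plain Nim heap of size 6, so its Grundy value is 6.
Heap B is a plain Nim heap of size 1, so its Grundy value is 1.
The value of a disjunctive sum is the nim-sum of the parts.
Combined value = 6 XOR 1 = 7.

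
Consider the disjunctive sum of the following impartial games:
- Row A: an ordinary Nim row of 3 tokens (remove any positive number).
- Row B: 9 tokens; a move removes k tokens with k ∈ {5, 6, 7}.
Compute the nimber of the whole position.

Row A is a plain Nim row of size 3, so its Grundy value is 3.
Grundy values for row B (subtraction set {5, 6, 7}):
g(0) = mex{} = 0
g(1) = mex{} = 0
g(2) = mex{} = 0
g(3) = mex{} = 0
g(4) = mex{} = 0
g(5) = mex{0} = 1
g(6) = mex{0} = 1
g(7) = mex{0} = 1
g(8) = mex{0} = 1
g(9) = mex{0} = 1
So g(9) = 1.
The value of a disjunctive sum is the nim-sum of the parts.
Combined value = 3 XOR 1 = 2.

2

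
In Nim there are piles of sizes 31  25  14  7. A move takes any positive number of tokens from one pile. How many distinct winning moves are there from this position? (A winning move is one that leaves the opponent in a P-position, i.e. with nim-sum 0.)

Nim-sum: 31 XOR 25 XOR 14 XOR 7 = 15.
The overall nim-sum is X = 15. A pile of size p has a winning move iff p XOR X < p (reduce it to p XOR X).
  31: 31 XOR 15 = 16 < 31 — winning move (to 16).
  25: 25 XOR 15 = 22 < 25 — winning move (to 22).
  14: 14 XOR 15 = 1 < 14 — winning move (to 1).
  7: 7 XOR 15 = 8 ≥ 7 — no move.
That gives 3 winning moves.

3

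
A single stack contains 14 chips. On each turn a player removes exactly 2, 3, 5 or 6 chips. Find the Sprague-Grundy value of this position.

3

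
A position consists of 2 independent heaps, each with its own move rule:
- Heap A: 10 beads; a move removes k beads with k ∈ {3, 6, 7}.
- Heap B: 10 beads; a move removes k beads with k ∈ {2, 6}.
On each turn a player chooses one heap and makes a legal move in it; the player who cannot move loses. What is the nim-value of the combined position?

Grundy values for heap A (subtraction set {3, 6, 7}):
k:     0  1  2  3  4  5  6  7  8  9 10
g(k):  0  0  0  1  1  1  2  2  2  3  0
So g(10) = 0.
For heap B, compute g(0), g(1), … with moves {2, 6}:
g(0) = mex{} = 0
g(1) = mex{} = 0
g(2) = mex{0} = 1
g(3) = mex{0} = 1
g(4) = mex{1} = 0
g(5) = mex{1} = 0
g(6) = mex{0} = 1
g(7) = mex{0} = 1
g(8) = mex{1} = 0
g(9) = mex{1} = 0
g(10) = mex{0} = 1
So g(10) = 1.
By the Sprague-Grundy theorem, the Grundy value of a sum of independent games is the XOR of the component values.
Combined value = 0 XOR 1 = 1.

1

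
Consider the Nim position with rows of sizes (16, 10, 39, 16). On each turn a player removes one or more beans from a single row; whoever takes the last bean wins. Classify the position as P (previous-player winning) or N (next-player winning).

Write each in binary and XOR column by column:
  010000  (16)
  001010  (10)
  100111  (39)
  010000  (16)
  ------
  101101  (45)
The nim-sum is 45 ≠ 0, so this is an N-position: the player to move can win.

N-position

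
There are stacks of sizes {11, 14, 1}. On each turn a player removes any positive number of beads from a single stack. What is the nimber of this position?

4

Bitwise XOR of the heap sizes:
  1011  (11)
  1110  (14)
  0001  (1)
  ----
  0100  (4)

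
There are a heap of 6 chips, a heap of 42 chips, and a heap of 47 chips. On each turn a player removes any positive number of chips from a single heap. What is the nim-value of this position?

3

Compute the nim-sum pairwise:
6 XOR 42 = 44
44 XOR 47 = 3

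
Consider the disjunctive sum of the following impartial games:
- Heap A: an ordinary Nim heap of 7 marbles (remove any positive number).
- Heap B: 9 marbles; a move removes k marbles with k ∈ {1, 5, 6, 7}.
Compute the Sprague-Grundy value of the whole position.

4

Heap A is a plain Nim heap of size 7, so its Grundy value is 7.
Build the Grundy sequence for heap B with g(k) = mex{g(k−s) : s ∈ {1, 5, 6, 7}, s ≤ k}:
g(0) = mex{} = 0
g(1) = mex{0} = 1
g(2) = mex{1} = 0
g(3) = mex{0} = 1
g(4) = mex{1} = 0
g(5) = mex{0} = 1
g(6) = mex{0,1} = 2
g(7) = mex{0,1,2} = 3
g(8) = mex{0,1,3} = 2
g(9) = mex{0,1,2} = 3
So g(9) = 3.
The value of a disjunctive sum is the nim-sum of the parts.
Combined value = 7 ⊕ 3 = 4.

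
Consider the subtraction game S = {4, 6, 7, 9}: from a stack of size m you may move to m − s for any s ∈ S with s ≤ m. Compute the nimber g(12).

3

Compute g(0), g(1), … for moves {4, 6, 7, 9}:
k:     0  1  2  3  4  5  6  7  8  9 10 11 12
g(k):  0  0  0  0  1  1  1  1  2  2  2  2  3
So g(12) = 3.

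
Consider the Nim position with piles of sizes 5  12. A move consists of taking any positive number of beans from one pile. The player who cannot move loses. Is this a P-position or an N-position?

N-position

Compute the nim-sum pairwise:
5 XOR 12 = 9
The nim-sum is 9 ≠ 0, so this is an N-position: the player to move can win.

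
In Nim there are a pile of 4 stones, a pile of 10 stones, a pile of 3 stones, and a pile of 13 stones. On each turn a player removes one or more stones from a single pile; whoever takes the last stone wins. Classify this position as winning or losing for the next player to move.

Bitwise XOR of the heap sizes:
  0100  (4)
  1010  (10)
  0011  (3)
  1101  (13)
  ----
  0000  (0)
The nim-sum is 0, so this is a P-position: the player to move is in a losing position under optimal play.

Losing position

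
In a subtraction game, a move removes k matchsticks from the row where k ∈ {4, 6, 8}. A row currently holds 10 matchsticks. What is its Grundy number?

2

Build the Grundy sequence with g(k) = mex{g(k−s) : s ∈ {4, 6, 8}, s ≤ k}:
g(0) = mex{} = 0
g(1) = mex{} = 0
g(2) = mex{} = 0
g(3) = mex{} = 0
g(4) = mex{0} = 1
g(5) = mex{0} = 1
g(6) = mex{0} = 1
g(7) = mex{0} = 1
g(8) = mex{0,1} = 2
g(9) = mex{0,1} = 2
g(10) = mex{0,1} = 2
So g(10) = 2.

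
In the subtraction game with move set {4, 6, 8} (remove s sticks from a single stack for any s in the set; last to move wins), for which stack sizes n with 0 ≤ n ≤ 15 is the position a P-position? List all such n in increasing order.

0, 1, 2, 3, 12, 13, 14, 15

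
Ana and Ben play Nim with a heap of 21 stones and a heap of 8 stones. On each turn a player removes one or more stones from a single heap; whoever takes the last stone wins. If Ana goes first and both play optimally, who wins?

Nim-sum: 21 ⊕ 8 = 29.
The nim-sum is 29 ≠ 0, so this is an N-position: the player to move can win; Ana has a winning move.

Ana wins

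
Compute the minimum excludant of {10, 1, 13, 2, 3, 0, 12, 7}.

4

The values 0, 1, 2, 3 are all present; 4 is the first non-negative integer missing from the set.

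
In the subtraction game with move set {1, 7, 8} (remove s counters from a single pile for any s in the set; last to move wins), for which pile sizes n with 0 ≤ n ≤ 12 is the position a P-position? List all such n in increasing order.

Build the Grundy sequence with g(k) = mex{g(k−s) : s ∈ {1, 7, 8}, s ≤ k}:
k:     0  1  2  3  4  5  6  7  8  9 10 11 12
g(k):  0  1  0  1  0  1  0  1  2  3  2  3  2
The P-positions (g = 0) in 0..12 are 0, 2, 4, 6.

0, 2, 4, 6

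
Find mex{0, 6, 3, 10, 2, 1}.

4

The values 0, 1, 2, 3 are all present; 4 is the first non-negative integer missing from the set.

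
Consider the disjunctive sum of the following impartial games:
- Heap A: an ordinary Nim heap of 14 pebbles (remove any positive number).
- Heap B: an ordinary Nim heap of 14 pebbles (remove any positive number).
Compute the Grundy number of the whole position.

Heap A is a plain Nim heap of size 14, so its Grundy value is 14.
Heap B is a plain Nim heap of size 14, so its Grundy value is 14.
The value of a disjunctive sum is the nim-sum of the parts.
Combined value = 14 XOR 14 = 0.

0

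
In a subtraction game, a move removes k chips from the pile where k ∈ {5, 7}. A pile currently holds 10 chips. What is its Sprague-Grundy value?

Build the Grundy sequence with g(k) = mex{g(k−s) : s ∈ {5, 7}, s ≤ k}:
k:     0  1  2  3  4  5  6  7  8  9 10
g(k):  0  0  0  0  0  1  1  1  1  1  2
So g(10) = 2.

2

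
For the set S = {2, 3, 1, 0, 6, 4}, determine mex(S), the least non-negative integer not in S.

The values 0, 1, 2, 3, 4 are all present; 5 is the first non-negative integer missing from the set.

5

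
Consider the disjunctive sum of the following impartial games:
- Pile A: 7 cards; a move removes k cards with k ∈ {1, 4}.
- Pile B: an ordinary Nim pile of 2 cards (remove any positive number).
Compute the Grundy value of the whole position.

For pile A, compute g(0), g(1), … with moves {1, 4}:
k:     0  1  2  3  4  5  6  7
g(k):  0  1  0  1  2  0  1  0
So g(7) = 0.
Pile B is a plain Nim pile of size 2, so its Grundy value is 2.
By the Sprague-Grundy theorem, the Grundy value of a sum of independent games is the XOR of the component values.
Combined value = 0 ⊕ 2 = 2.

2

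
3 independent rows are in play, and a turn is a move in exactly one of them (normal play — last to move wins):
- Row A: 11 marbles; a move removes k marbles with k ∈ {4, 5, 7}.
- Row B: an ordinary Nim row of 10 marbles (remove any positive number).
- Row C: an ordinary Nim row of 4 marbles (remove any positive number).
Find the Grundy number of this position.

14

Build the Grundy sequence for row A with g(k) = mex{g(k−s) : s ∈ {4, 5, 7}, s ≤ k}:
g(0) = mex{} = 0
g(1) = mex{} = 0
g(2) = mex{} = 0
g(3) = mex{} = 0
g(4) = mex{0} = 1
g(5) = mex{0} = 1
g(6) = mex{0} = 1
g(7) = mex{0} = 1
g(8) = mex{0,1} = 2
g(9) = mex{0,1} = 2
g(10) = mex{0,1} = 2
g(11) = mex{1} = 0
So g(11) = 0.
Row B is a plain Nim row of size 10, so its Grundy value is 10.
Row C is a plain Nim row of size 4, so its Grundy value is 4.
By the Sprague-Grundy theorem, the Grundy value of a sum of independent games is the XOR of the component values.
Combined value = 0 ⊕ 10 ⊕ 4 = 14.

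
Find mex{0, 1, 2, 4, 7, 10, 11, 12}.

3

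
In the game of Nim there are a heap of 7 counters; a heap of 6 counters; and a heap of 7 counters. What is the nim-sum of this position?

6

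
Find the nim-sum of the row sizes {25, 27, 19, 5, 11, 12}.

19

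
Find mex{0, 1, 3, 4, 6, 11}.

2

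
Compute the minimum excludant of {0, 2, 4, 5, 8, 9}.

1

0 is in the set but 1 is not, so the mex is 1.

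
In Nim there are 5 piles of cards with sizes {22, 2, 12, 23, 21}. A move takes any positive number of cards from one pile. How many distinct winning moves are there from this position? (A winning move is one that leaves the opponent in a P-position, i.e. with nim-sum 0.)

3

In binary:
  10110  (22)
  00010  (2)
  01100  (12)
  10111  (23)
  10101  (21)
  -----
  11010  (26)
The overall nim-sum is X = 26. A pile of size p has a winning move iff p XOR X < p (reduce it to p XOR X).
  22: 22 XOR 26 = 12 < 22 — winning move (to 12).
  2: 2 XOR 26 = 24 ≥ 2 — no move.
  12: 12 XOR 26 = 22 ≥ 12 — no move.
  23: 23 XOR 26 = 13 < 23 — winning move (to 13).
  21: 21 XOR 26 = 15 < 21 — winning move (to 15).
That gives 3 winning moves.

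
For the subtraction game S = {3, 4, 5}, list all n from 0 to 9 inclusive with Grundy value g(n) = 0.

Compute g(0), g(1), … for moves {3, 4, 5}:
g(0) = mex{} = 0
g(1) = mex{} = 0
g(2) = mex{} = 0
g(3) = mex{0} = 1
g(4) = mex{0} = 1
g(5) = mex{0} = 1
g(6) = mex{0,1} = 2
g(7) = mex{0,1} = 2
g(8) = mex{1} = 0
g(9) = mex{1,2} = 0
The P-positions (g = 0) in 0..9 are 0, 1, 2, 8, 9.

0, 1, 2, 8, 9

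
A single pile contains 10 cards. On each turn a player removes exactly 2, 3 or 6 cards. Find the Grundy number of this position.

0

Build the Grundy sequence with g(k) = mex{g(k−s) : s ∈ {2, 3, 6}, s ≤ k}:
k:     0  1  2  3  4  5  6  7  8  9 10
g(k):  0  0  1  1  2  0  3  1  2  0  0
So g(10) = 0.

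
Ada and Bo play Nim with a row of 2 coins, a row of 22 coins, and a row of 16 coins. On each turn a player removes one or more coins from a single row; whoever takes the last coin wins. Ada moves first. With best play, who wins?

Ada wins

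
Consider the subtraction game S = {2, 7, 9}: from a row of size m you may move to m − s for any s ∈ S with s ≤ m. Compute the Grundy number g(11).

Grundy values for subtraction set {2, 7, 9}:
k:     0  1  2  3  4  5  6  7  8  9 10 11
g(k):  0  0  1  1  0  0  1  1  2  2  3  3
So g(11) = 3.

3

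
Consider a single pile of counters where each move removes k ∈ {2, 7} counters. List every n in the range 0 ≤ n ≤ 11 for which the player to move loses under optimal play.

0, 1, 4, 5, 9, 10

Compute g(0), g(1), … for moves {2, 7}:
g(0) = mex{} = 0
g(1) = mex{} = 0
g(2) = mex{0} = 1
g(3) = mex{0} = 1
g(4) = mex{1} = 0
g(5) = mex{1} = 0
g(6) = mex{0} = 1
g(7) = mex{0} = 1
g(8) = mex{0,1} = 2
g(9) = mex{1} = 0
g(10) = mex{1,2} = 0
g(11) = mex{0} = 1
The P-positions (g = 0) in 0..11 are 0, 1, 4, 5, 9, 10.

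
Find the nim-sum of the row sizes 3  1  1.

Bitwise XOR of the heap sizes:
  11  (3)
  01  (1)
  01  (1)
  --
  11  (3)

3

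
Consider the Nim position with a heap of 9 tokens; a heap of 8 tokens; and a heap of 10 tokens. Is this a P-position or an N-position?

N-position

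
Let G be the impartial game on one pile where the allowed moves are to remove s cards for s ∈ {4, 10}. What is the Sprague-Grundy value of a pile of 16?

0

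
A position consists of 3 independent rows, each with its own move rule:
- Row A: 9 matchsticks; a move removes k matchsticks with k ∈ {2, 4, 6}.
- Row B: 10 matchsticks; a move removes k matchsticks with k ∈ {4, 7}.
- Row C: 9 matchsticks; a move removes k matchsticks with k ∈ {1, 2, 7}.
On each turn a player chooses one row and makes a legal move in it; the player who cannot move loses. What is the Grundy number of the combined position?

2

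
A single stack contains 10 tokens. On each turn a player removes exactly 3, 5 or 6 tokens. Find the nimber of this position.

Compute g(0), g(1), … for moves {3, 5, 6}:
k:     0  1  2  3  4  5  6  7  8  9 10
g(k):  0  0  0  1  1  1  2  2  2  0  0
So g(10) = 0.

0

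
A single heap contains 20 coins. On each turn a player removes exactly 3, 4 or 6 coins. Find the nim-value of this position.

Grundy values for subtraction set {3, 4, 6}:
k:     0  1  2  3  4  5  6  7  8  9 10 11 12 13 14 15 16 17 18 19 20
g(k):  0  0  0  1  1  1  2  2  2  0  0  0  1  1  1  2  2  2  0  0  0
So g(20) = 0.

0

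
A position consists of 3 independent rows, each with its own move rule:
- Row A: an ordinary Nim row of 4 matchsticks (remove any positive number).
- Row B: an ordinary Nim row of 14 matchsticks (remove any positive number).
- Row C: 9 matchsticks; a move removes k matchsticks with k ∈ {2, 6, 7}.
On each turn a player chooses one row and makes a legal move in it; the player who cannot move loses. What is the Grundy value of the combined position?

10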